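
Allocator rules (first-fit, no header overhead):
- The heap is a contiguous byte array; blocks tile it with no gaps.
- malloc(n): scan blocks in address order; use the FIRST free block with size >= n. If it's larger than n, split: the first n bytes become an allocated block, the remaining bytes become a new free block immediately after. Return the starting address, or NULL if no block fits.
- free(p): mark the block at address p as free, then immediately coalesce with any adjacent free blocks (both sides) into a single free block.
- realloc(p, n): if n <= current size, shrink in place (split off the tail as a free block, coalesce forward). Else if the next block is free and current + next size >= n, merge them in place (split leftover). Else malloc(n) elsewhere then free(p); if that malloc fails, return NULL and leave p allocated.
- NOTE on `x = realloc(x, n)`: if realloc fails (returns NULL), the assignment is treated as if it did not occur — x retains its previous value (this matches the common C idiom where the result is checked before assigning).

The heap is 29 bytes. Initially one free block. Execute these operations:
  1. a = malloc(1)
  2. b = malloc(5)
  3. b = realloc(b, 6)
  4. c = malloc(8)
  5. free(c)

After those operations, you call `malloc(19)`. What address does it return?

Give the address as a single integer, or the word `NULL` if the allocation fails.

Op 1: a = malloc(1) -> a = 0; heap: [0-0 ALLOC][1-28 FREE]
Op 2: b = malloc(5) -> b = 1; heap: [0-0 ALLOC][1-5 ALLOC][6-28 FREE]
Op 3: b = realloc(b, 6) -> b = 1; heap: [0-0 ALLOC][1-6 ALLOC][7-28 FREE]
Op 4: c = malloc(8) -> c = 7; heap: [0-0 ALLOC][1-6 ALLOC][7-14 ALLOC][15-28 FREE]
Op 5: free(c) -> (freed c); heap: [0-0 ALLOC][1-6 ALLOC][7-28 FREE]
malloc(19): first-fit scan over [0-0 ALLOC][1-6 ALLOC][7-28 FREE] -> 7

Answer: 7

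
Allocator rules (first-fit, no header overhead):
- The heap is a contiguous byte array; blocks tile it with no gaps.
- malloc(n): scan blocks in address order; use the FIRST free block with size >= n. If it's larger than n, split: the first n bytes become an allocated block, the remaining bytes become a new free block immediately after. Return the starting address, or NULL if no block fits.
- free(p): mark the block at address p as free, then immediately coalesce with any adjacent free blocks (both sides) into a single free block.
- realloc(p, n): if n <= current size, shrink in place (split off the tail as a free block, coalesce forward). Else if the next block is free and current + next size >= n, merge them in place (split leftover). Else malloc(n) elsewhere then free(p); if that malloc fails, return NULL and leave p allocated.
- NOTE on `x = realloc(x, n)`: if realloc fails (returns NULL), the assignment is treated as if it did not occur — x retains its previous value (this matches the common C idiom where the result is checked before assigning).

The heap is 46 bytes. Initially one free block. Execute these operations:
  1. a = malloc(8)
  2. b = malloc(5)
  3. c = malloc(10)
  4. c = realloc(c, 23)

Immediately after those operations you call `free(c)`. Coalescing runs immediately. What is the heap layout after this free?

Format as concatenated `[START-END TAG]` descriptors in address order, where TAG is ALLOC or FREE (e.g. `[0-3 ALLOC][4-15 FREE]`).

Op 1: a = malloc(8) -> a = 0; heap: [0-7 ALLOC][8-45 FREE]
Op 2: b = malloc(5) -> b = 8; heap: [0-7 ALLOC][8-12 ALLOC][13-45 FREE]
Op 3: c = malloc(10) -> c = 13; heap: [0-7 ALLOC][8-12 ALLOC][13-22 ALLOC][23-45 FREE]
Op 4: c = realloc(c, 23) -> c = 13; heap: [0-7 ALLOC][8-12 ALLOC][13-35 ALLOC][36-45 FREE]
free(c): c = 13 -> block [13-35 ALLOC]; mark free, coalesce with adjacent free neighbors -> [0-7 ALLOC][8-12 ALLOC][13-45 FREE]

Answer: [0-7 ALLOC][8-12 ALLOC][13-45 FREE]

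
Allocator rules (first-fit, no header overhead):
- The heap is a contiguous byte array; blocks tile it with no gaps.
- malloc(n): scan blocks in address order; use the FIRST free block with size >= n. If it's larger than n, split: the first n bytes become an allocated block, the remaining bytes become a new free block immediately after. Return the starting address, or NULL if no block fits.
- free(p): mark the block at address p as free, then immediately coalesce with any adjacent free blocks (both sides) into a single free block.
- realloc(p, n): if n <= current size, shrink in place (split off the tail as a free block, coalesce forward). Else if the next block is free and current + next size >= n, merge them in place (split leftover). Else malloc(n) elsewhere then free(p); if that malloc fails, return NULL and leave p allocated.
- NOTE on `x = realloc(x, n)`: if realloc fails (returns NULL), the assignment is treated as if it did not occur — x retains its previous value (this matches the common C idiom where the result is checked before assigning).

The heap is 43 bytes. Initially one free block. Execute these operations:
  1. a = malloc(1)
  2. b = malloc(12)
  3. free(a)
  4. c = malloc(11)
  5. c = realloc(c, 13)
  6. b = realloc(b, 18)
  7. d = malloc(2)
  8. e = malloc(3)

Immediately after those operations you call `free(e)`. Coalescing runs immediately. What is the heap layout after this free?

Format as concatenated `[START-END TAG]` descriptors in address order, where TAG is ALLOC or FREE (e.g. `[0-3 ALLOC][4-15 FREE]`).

Answer: [0-0 FREE][1-12 ALLOC][13-25 ALLOC][26-27 ALLOC][28-42 FREE]

Derivation:
Op 1: a = malloc(1) -> a = 0; heap: [0-0 ALLOC][1-42 FREE]
Op 2: b = malloc(12) -> b = 1; heap: [0-0 ALLOC][1-12 ALLOC][13-42 FREE]
Op 3: free(a) -> (freed a); heap: [0-0 FREE][1-12 ALLOC][13-42 FREE]
Op 4: c = malloc(11) -> c = 13; heap: [0-0 FREE][1-12 ALLOC][13-23 ALLOC][24-42 FREE]
Op 5: c = realloc(c, 13) -> c = 13; heap: [0-0 FREE][1-12 ALLOC][13-25 ALLOC][26-42 FREE]
Op 6: b = realloc(b, 18) -> NULL (b unchanged); heap: [0-0 FREE][1-12 ALLOC][13-25 ALLOC][26-42 FREE]
Op 7: d = malloc(2) -> d = 26; heap: [0-0 FREE][1-12 ALLOC][13-25 ALLOC][26-27 ALLOC][28-42 FREE]
Op 8: e = malloc(3) -> e = 28; heap: [0-0 FREE][1-12 ALLOC][13-25 ALLOC][26-27 ALLOC][28-30 ALLOC][31-42 FREE]
free(e): e = 28 -> block [28-30 ALLOC]; mark free, coalesce with adjacent free neighbors -> [0-0 FREE][1-12 ALLOC][13-25 ALLOC][26-27 ALLOC][28-42 FREE]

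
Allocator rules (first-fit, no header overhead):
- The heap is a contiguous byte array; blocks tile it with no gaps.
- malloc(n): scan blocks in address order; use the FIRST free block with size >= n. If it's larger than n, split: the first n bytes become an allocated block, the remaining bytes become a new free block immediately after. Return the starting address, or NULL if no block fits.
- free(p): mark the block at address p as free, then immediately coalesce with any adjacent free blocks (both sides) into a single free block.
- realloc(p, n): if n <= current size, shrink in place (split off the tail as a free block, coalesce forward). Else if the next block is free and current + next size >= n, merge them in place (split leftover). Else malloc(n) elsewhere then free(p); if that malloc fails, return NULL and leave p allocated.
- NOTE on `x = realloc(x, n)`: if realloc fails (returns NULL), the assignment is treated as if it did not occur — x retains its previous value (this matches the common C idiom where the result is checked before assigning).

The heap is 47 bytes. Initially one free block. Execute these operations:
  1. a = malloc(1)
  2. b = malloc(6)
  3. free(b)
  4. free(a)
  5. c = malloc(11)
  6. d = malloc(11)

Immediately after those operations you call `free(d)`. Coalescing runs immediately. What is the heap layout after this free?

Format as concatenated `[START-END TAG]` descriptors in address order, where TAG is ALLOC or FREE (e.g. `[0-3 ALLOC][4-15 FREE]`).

Answer: [0-10 ALLOC][11-46 FREE]

Derivation:
Op 1: a = malloc(1) -> a = 0; heap: [0-0 ALLOC][1-46 FREE]
Op 2: b = malloc(6) -> b = 1; heap: [0-0 ALLOC][1-6 ALLOC][7-46 FREE]
Op 3: free(b) -> (freed b); heap: [0-0 ALLOC][1-46 FREE]
Op 4: free(a) -> (freed a); heap: [0-46 FREE]
Op 5: c = malloc(11) -> c = 0; heap: [0-10 ALLOC][11-46 FREE]
Op 6: d = malloc(11) -> d = 11; heap: [0-10 ALLOC][11-21 ALLOC][22-46 FREE]
free(d): d = 11 -> block [11-21 ALLOC]; mark free, coalesce with adjacent free neighbors -> [0-10 ALLOC][11-46 FREE]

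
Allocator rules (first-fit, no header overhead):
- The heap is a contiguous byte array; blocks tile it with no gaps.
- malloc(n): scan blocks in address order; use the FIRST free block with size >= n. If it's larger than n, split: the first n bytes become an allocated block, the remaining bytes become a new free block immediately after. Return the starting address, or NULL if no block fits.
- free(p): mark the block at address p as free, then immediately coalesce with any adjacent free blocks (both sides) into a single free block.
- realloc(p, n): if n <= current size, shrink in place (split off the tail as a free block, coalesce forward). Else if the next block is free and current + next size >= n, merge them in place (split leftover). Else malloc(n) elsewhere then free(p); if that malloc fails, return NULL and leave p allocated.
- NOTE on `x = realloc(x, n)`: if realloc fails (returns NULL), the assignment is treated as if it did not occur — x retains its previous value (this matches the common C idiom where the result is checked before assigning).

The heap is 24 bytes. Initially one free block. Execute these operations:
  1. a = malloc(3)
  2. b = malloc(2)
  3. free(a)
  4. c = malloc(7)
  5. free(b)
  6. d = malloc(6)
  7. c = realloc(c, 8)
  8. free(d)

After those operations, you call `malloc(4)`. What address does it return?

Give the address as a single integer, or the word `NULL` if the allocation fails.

Answer: 0

Derivation:
Op 1: a = malloc(3) -> a = 0; heap: [0-2 ALLOC][3-23 FREE]
Op 2: b = malloc(2) -> b = 3; heap: [0-2 ALLOC][3-4 ALLOC][5-23 FREE]
Op 3: free(a) -> (freed a); heap: [0-2 FREE][3-4 ALLOC][5-23 FREE]
Op 4: c = malloc(7) -> c = 5; heap: [0-2 FREE][3-4 ALLOC][5-11 ALLOC][12-23 FREE]
Op 5: free(b) -> (freed b); heap: [0-4 FREE][5-11 ALLOC][12-23 FREE]
Op 6: d = malloc(6) -> d = 12; heap: [0-4 FREE][5-11 ALLOC][12-17 ALLOC][18-23 FREE]
Op 7: c = realloc(c, 8) -> NULL (c unchanged); heap: [0-4 FREE][5-11 ALLOC][12-17 ALLOC][18-23 FREE]
Op 8: free(d) -> (freed d); heap: [0-4 FREE][5-11 ALLOC][12-23 FREE]
malloc(4): first-fit scan over [0-4 FREE][5-11 ALLOC][12-23 FREE] -> 0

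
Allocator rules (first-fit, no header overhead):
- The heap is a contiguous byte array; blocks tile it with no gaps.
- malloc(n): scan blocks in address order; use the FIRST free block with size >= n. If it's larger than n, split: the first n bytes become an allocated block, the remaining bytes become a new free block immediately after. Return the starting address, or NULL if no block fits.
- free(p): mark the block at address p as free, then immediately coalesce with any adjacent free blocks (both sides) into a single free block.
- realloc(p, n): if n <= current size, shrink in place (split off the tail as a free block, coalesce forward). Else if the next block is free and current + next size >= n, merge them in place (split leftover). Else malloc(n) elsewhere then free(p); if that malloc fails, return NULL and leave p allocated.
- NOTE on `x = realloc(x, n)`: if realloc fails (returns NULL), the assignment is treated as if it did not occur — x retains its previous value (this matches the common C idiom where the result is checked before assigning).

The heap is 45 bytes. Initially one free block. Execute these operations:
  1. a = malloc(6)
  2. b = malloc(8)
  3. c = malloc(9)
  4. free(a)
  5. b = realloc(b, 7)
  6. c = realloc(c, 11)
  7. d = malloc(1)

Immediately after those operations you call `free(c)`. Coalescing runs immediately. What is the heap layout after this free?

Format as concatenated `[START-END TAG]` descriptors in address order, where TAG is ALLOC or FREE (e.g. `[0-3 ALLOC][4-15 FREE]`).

Answer: [0-0 ALLOC][1-5 FREE][6-12 ALLOC][13-44 FREE]

Derivation:
Op 1: a = malloc(6) -> a = 0; heap: [0-5 ALLOC][6-44 FREE]
Op 2: b = malloc(8) -> b = 6; heap: [0-5 ALLOC][6-13 ALLOC][14-44 FREE]
Op 3: c = malloc(9) -> c = 14; heap: [0-5 ALLOC][6-13 ALLOC][14-22 ALLOC][23-44 FREE]
Op 4: free(a) -> (freed a); heap: [0-5 FREE][6-13 ALLOC][14-22 ALLOC][23-44 FREE]
Op 5: b = realloc(b, 7) -> b = 6; heap: [0-5 FREE][6-12 ALLOC][13-13 FREE][14-22 ALLOC][23-44 FREE]
Op 6: c = realloc(c, 11) -> c = 14; heap: [0-5 FREE][6-12 ALLOC][13-13 FREE][14-24 ALLOC][25-44 FREE]
Op 7: d = malloc(1) -> d = 0; heap: [0-0 ALLOC][1-5 FREE][6-12 ALLOC][13-13 FREE][14-24 ALLOC][25-44 FREE]
free(c): c = 14 -> block [14-24 ALLOC]; mark free, coalesce with adjacent free neighbors -> [0-0 ALLOC][1-5 FREE][6-12 ALLOC][13-44 FREE]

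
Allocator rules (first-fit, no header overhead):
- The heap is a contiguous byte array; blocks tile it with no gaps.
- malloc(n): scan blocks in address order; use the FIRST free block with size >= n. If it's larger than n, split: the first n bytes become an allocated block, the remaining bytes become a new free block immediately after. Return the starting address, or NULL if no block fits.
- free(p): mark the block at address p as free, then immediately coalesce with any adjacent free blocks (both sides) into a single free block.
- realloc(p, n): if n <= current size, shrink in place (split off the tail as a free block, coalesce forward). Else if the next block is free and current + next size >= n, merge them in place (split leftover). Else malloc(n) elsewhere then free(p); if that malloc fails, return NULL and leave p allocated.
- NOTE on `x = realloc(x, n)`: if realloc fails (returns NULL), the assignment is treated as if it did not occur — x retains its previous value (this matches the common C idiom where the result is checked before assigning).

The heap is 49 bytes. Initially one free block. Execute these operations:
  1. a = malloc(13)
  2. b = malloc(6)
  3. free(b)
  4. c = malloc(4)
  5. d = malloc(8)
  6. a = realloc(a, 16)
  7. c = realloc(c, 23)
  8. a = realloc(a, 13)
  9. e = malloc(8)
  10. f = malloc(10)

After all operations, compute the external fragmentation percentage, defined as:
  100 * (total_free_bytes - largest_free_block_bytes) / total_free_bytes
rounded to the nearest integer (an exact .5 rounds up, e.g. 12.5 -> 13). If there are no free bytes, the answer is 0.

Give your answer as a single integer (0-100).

Answer: 17

Derivation:
Op 1: a = malloc(13) -> a = 0; heap: [0-12 ALLOC][13-48 FREE]
Op 2: b = malloc(6) -> b = 13; heap: [0-12 ALLOC][13-18 ALLOC][19-48 FREE]
Op 3: free(b) -> (freed b); heap: [0-12 ALLOC][13-48 FREE]
Op 4: c = malloc(4) -> c = 13; heap: [0-12 ALLOC][13-16 ALLOC][17-48 FREE]
Op 5: d = malloc(8) -> d = 17; heap: [0-12 ALLOC][13-16 ALLOC][17-24 ALLOC][25-48 FREE]
Op 6: a = realloc(a, 16) -> a = 25; heap: [0-12 FREE][13-16 ALLOC][17-24 ALLOC][25-40 ALLOC][41-48 FREE]
Op 7: c = realloc(c, 23) -> NULL (c unchanged); heap: [0-12 FREE][13-16 ALLOC][17-24 ALLOC][25-40 ALLOC][41-48 FREE]
Op 8: a = realloc(a, 13) -> a = 25; heap: [0-12 FREE][13-16 ALLOC][17-24 ALLOC][25-37 ALLOC][38-48 FREE]
Op 9: e = malloc(8) -> e = 0; heap: [0-7 ALLOC][8-12 FREE][13-16 ALLOC][17-24 ALLOC][25-37 ALLOC][38-48 FREE]
Op 10: f = malloc(10) -> f = 38; heap: [0-7 ALLOC][8-12 FREE][13-16 ALLOC][17-24 ALLOC][25-37 ALLOC][38-47 ALLOC][48-48 FREE]
Free blocks: [5 1] total_free=6 largest=5 -> 100*(6-5)/6 = 100/6 ≈ 16.667 -> rounds to 17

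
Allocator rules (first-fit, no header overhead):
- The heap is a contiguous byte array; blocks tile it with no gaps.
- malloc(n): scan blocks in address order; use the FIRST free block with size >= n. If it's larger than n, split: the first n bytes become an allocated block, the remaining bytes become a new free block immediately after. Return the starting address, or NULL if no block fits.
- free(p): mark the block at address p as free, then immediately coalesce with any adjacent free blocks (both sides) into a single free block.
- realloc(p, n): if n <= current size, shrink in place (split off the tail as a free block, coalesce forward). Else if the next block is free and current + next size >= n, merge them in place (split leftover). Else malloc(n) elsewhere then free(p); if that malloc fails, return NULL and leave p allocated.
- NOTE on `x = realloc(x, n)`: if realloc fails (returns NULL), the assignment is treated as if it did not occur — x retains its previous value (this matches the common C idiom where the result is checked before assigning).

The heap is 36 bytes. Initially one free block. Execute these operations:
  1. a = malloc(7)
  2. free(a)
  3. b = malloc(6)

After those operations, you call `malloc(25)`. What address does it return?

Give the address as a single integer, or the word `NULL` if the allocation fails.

Op 1: a = malloc(7) -> a = 0; heap: [0-6 ALLOC][7-35 FREE]
Op 2: free(a) -> (freed a); heap: [0-35 FREE]
Op 3: b = malloc(6) -> b = 0; heap: [0-5 ALLOC][6-35 FREE]
malloc(25): first-fit scan over [0-5 ALLOC][6-35 FREE] -> 6

Answer: 6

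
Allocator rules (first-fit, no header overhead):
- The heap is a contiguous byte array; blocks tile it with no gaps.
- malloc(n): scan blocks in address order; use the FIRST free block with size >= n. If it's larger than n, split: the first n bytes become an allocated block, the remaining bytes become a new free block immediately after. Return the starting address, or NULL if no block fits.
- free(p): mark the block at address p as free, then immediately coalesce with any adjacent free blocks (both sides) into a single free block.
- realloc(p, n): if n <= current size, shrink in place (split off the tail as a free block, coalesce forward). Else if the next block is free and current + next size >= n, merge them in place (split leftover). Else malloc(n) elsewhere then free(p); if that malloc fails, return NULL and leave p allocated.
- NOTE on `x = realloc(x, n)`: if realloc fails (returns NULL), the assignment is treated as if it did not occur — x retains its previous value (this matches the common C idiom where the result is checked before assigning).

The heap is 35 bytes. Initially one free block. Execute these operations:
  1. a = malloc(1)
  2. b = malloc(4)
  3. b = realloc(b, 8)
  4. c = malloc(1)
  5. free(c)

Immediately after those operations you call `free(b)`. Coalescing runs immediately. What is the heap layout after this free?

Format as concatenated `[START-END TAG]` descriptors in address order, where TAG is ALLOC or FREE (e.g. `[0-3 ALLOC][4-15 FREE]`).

Op 1: a = malloc(1) -> a = 0; heap: [0-0 ALLOC][1-34 FREE]
Op 2: b = malloc(4) -> b = 1; heap: [0-0 ALLOC][1-4 ALLOC][5-34 FREE]
Op 3: b = realloc(b, 8) -> b = 1; heap: [0-0 ALLOC][1-8 ALLOC][9-34 FREE]
Op 4: c = malloc(1) -> c = 9; heap: [0-0 ALLOC][1-8 ALLOC][9-9 ALLOC][10-34 FREE]
Op 5: free(c) -> (freed c); heap: [0-0 ALLOC][1-8 ALLOC][9-34 FREE]
free(b): b = 1 -> block [1-8 ALLOC]; mark free, coalesce with adjacent free neighbors -> [0-0 ALLOC][1-34 FREE]

Answer: [0-0 ALLOC][1-34 FREE]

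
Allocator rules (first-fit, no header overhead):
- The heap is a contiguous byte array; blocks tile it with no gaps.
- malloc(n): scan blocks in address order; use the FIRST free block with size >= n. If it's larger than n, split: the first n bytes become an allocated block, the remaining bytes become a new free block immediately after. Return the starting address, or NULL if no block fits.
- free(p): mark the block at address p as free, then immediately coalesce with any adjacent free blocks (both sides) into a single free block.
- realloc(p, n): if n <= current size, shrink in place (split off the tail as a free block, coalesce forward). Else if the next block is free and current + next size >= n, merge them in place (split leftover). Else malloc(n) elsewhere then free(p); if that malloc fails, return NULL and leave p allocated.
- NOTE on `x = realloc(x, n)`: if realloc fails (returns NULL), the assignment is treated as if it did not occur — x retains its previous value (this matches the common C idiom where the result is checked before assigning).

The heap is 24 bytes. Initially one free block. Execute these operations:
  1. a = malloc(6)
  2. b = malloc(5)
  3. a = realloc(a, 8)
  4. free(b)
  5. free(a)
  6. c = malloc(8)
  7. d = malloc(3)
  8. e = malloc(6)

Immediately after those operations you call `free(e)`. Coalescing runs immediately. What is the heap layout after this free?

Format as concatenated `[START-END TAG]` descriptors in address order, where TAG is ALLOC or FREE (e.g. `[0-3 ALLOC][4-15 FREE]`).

Answer: [0-7 ALLOC][8-10 ALLOC][11-23 FREE]

Derivation:
Op 1: a = malloc(6) -> a = 0; heap: [0-5 ALLOC][6-23 FREE]
Op 2: b = malloc(5) -> b = 6; heap: [0-5 ALLOC][6-10 ALLOC][11-23 FREE]
Op 3: a = realloc(a, 8) -> a = 11; heap: [0-5 FREE][6-10 ALLOC][11-18 ALLOC][19-23 FREE]
Op 4: free(b) -> (freed b); heap: [0-10 FREE][11-18 ALLOC][19-23 FREE]
Op 5: free(a) -> (freed a); heap: [0-23 FREE]
Op 6: c = malloc(8) -> c = 0; heap: [0-7 ALLOC][8-23 FREE]
Op 7: d = malloc(3) -> d = 8; heap: [0-7 ALLOC][8-10 ALLOC][11-23 FREE]
Op 8: e = malloc(6) -> e = 11; heap: [0-7 ALLOC][8-10 ALLOC][11-16 ALLOC][17-23 FREE]
free(e): e = 11 -> block [11-16 ALLOC]; mark free, coalesce with adjacent free neighbors -> [0-7 ALLOC][8-10 ALLOC][11-23 FREE]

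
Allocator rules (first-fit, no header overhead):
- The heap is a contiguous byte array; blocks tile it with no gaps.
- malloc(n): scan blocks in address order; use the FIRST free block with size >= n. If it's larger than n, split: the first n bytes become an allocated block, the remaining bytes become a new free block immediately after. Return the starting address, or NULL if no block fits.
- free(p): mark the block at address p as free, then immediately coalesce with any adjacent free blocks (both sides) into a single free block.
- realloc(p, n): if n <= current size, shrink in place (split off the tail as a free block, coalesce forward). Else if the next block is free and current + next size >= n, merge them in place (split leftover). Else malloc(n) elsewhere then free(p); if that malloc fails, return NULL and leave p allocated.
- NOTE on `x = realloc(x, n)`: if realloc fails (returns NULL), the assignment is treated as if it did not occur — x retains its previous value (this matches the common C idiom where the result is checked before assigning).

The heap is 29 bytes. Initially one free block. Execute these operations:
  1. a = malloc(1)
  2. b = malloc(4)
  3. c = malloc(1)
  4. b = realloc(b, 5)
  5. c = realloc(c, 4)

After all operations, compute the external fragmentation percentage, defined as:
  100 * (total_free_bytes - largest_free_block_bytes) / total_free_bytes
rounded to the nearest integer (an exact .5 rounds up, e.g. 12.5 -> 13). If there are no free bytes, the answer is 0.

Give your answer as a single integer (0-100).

Answer: 5

Derivation:
Op 1: a = malloc(1) -> a = 0; heap: [0-0 ALLOC][1-28 FREE]
Op 2: b = malloc(4) -> b = 1; heap: [0-0 ALLOC][1-4 ALLOC][5-28 FREE]
Op 3: c = malloc(1) -> c = 5; heap: [0-0 ALLOC][1-4 ALLOC][5-5 ALLOC][6-28 FREE]
Op 4: b = realloc(b, 5) -> b = 6; heap: [0-0 ALLOC][1-4 FREE][5-5 ALLOC][6-10 ALLOC][11-28 FREE]
Op 5: c = realloc(c, 4) -> c = 1; heap: [0-0 ALLOC][1-4 ALLOC][5-5 FREE][6-10 ALLOC][11-28 FREE]
Free blocks: [1 18] total_free=19 largest=18 -> 100*(19-18)/19 = 100/19 ≈ 5.263 -> rounds to 5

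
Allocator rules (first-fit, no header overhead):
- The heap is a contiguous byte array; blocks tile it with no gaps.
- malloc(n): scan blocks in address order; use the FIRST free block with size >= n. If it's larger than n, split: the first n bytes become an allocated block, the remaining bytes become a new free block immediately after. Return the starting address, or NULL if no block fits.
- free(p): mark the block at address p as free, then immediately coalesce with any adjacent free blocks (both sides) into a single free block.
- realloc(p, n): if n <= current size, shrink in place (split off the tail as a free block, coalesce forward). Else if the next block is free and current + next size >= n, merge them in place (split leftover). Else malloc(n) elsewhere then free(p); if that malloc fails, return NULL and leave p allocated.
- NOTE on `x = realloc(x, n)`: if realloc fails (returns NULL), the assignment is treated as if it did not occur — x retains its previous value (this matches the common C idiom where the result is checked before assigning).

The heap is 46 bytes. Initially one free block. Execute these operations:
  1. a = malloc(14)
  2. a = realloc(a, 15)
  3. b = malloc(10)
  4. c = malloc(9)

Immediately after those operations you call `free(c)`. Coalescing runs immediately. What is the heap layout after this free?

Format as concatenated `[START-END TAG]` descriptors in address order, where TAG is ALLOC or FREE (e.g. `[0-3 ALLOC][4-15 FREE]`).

Answer: [0-14 ALLOC][15-24 ALLOC][25-45 FREE]

Derivation:
Op 1: a = malloc(14) -> a = 0; heap: [0-13 ALLOC][14-45 FREE]
Op 2: a = realloc(a, 15) -> a = 0; heap: [0-14 ALLOC][15-45 FREE]
Op 3: b = malloc(10) -> b = 15; heap: [0-14 ALLOC][15-24 ALLOC][25-45 FREE]
Op 4: c = malloc(9) -> c = 25; heap: [0-14 ALLOC][15-24 ALLOC][25-33 ALLOC][34-45 FREE]
free(c): c = 25 -> block [25-33 ALLOC]; mark free, coalesce with adjacent free neighbors -> [0-14 ALLOC][15-24 ALLOC][25-45 FREE]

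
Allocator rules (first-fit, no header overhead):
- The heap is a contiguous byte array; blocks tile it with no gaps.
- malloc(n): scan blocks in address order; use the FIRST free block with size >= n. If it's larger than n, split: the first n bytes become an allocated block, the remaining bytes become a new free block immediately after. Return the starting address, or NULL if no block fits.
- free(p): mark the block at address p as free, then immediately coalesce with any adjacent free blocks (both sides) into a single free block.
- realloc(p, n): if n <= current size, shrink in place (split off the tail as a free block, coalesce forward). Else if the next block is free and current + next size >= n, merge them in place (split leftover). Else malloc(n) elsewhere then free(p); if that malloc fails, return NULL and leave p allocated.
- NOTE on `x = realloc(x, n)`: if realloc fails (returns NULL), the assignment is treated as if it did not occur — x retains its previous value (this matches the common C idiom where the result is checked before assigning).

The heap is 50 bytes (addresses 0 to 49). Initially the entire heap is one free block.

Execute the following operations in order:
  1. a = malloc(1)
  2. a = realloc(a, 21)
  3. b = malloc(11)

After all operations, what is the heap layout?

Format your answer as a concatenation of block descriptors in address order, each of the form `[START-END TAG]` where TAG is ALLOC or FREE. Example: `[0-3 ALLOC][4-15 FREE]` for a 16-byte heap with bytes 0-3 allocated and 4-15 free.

Answer: [0-20 ALLOC][21-31 ALLOC][32-49 FREE]

Derivation:
Op 1: a = malloc(1) -> a = 0; heap: [0-0 ALLOC][1-49 FREE]
Op 2: a = realloc(a, 21) -> a = 0; heap: [0-20 ALLOC][21-49 FREE]
Op 3: b = malloc(11) -> b = 21; heap: [0-20 ALLOC][21-31 ALLOC][32-49 FREE]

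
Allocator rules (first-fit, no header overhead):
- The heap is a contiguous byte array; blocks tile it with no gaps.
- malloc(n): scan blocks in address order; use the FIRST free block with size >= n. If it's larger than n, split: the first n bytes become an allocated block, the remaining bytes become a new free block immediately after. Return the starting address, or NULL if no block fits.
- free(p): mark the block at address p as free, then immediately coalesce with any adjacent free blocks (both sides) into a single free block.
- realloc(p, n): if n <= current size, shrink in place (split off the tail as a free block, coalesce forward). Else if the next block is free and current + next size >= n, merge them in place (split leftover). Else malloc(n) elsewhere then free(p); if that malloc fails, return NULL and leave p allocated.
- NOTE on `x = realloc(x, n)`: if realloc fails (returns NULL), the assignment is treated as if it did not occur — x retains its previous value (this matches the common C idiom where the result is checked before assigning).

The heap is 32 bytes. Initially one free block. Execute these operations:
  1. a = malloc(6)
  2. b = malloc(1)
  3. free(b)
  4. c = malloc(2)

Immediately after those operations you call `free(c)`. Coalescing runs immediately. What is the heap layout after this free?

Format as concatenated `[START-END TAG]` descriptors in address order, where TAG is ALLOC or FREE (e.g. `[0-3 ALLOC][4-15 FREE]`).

Op 1: a = malloc(6) -> a = 0; heap: [0-5 ALLOC][6-31 FREE]
Op 2: b = malloc(1) -> b = 6; heap: [0-5 ALLOC][6-6 ALLOC][7-31 FREE]
Op 3: free(b) -> (freed b); heap: [0-5 ALLOC][6-31 FREE]
Op 4: c = malloc(2) -> c = 6; heap: [0-5 ALLOC][6-7 ALLOC][8-31 FREE]
free(c): c = 6 -> block [6-7 ALLOC]; mark free, coalesce with adjacent free neighbors -> [0-5 ALLOC][6-31 FREE]

Answer: [0-5 ALLOC][6-31 FREE]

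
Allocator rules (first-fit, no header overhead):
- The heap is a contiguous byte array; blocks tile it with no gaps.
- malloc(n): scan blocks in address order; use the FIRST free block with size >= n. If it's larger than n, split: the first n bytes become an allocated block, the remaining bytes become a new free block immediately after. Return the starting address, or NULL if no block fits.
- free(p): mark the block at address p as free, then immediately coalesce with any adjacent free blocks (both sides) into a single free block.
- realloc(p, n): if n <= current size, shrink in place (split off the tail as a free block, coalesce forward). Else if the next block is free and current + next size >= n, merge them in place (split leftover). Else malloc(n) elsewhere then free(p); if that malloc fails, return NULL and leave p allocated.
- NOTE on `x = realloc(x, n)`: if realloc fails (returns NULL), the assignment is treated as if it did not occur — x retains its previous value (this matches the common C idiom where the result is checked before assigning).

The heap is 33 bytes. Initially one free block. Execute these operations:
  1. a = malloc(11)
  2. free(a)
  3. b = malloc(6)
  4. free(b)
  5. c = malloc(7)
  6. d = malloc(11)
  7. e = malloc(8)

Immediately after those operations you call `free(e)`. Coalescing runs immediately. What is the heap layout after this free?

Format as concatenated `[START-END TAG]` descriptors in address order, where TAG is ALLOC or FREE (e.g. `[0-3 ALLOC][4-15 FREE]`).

Answer: [0-6 ALLOC][7-17 ALLOC][18-32 FREE]

Derivation:
Op 1: a = malloc(11) -> a = 0; heap: [0-10 ALLOC][11-32 FREE]
Op 2: free(a) -> (freed a); heap: [0-32 FREE]
Op 3: b = malloc(6) -> b = 0; heap: [0-5 ALLOC][6-32 FREE]
Op 4: free(b) -> (freed b); heap: [0-32 FREE]
Op 5: c = malloc(7) -> c = 0; heap: [0-6 ALLOC][7-32 FREE]
Op 6: d = malloc(11) -> d = 7; heap: [0-6 ALLOC][7-17 ALLOC][18-32 FREE]
Op 7: e = malloc(8) -> e = 18; heap: [0-6 ALLOC][7-17 ALLOC][18-25 ALLOC][26-32 FREE]
free(e): e = 18 -> block [18-25 ALLOC]; mark free, coalesce with adjacent free neighbors -> [0-6 ALLOC][7-17 ALLOC][18-32 FREE]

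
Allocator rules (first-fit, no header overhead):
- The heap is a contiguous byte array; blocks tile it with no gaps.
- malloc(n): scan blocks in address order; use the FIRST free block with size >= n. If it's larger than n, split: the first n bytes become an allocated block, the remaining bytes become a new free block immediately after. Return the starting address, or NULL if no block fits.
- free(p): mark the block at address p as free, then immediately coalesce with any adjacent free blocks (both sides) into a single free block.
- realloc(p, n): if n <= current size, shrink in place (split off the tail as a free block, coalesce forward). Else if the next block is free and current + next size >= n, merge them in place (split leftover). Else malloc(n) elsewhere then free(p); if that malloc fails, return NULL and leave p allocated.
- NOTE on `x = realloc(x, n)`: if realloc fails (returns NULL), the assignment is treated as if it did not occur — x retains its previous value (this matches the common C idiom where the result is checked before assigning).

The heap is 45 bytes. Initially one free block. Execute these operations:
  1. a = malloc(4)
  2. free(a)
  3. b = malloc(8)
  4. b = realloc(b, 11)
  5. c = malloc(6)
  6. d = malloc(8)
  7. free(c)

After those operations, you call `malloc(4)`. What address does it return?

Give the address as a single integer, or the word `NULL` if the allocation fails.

Answer: 11

Derivation:
Op 1: a = malloc(4) -> a = 0; heap: [0-3 ALLOC][4-44 FREE]
Op 2: free(a) -> (freed a); heap: [0-44 FREE]
Op 3: b = malloc(8) -> b = 0; heap: [0-7 ALLOC][8-44 FREE]
Op 4: b = realloc(b, 11) -> b = 0; heap: [0-10 ALLOC][11-44 FREE]
Op 5: c = malloc(6) -> c = 11; heap: [0-10 ALLOC][11-16 ALLOC][17-44 FREE]
Op 6: d = malloc(8) -> d = 17; heap: [0-10 ALLOC][11-16 ALLOC][17-24 ALLOC][25-44 FREE]
Op 7: free(c) -> (freed c); heap: [0-10 ALLOC][11-16 FREE][17-24 ALLOC][25-44 FREE]
malloc(4): first-fit scan over [0-10 ALLOC][11-16 FREE][17-24 ALLOC][25-44 FREE] -> 11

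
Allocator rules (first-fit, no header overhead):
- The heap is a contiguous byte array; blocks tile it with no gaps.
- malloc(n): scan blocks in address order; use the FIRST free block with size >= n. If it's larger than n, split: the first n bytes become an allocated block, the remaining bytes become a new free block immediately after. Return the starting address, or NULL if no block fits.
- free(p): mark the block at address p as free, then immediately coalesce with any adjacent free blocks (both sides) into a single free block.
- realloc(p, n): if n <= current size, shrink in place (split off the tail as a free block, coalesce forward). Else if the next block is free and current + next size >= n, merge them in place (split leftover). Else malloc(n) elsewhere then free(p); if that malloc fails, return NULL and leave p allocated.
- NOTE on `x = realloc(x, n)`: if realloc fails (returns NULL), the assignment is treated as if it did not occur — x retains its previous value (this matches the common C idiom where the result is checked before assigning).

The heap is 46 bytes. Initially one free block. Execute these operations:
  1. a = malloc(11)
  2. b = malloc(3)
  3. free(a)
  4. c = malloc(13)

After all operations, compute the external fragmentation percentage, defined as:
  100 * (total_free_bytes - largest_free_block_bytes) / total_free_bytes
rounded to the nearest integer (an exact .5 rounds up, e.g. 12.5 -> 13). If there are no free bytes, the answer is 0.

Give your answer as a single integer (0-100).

Answer: 37

Derivation:
Op 1: a = malloc(11) -> a = 0; heap: [0-10 ALLOC][11-45 FREE]
Op 2: b = malloc(3) -> b = 11; heap: [0-10 ALLOC][11-13 ALLOC][14-45 FREE]
Op 3: free(a) -> (freed a); heap: [0-10 FREE][11-13 ALLOC][14-45 FREE]
Op 4: c = malloc(13) -> c = 14; heap: [0-10 FREE][11-13 ALLOC][14-26 ALLOC][27-45 FREE]
Free blocks: [11 19] total_free=30 largest=19 -> 100*(30-19)/30 = 1100/30 ≈ 36.667 -> rounds to 37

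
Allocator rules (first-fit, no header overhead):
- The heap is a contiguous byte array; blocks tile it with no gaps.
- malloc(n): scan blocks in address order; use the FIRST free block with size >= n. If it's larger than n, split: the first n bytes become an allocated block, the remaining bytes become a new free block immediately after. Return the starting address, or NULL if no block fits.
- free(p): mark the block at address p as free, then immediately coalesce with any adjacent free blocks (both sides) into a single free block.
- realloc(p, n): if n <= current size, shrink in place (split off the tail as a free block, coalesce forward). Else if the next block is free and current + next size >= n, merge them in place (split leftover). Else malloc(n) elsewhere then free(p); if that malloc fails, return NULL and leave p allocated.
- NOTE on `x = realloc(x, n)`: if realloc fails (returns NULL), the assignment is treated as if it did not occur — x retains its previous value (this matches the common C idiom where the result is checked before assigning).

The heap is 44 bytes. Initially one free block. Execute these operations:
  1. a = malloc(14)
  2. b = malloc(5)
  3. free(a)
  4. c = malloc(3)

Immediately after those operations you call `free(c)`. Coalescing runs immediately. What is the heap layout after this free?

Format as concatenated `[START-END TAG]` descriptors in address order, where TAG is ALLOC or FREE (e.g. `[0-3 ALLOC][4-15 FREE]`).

Op 1: a = malloc(14) -> a = 0; heap: [0-13 ALLOC][14-43 FREE]
Op 2: b = malloc(5) -> b = 14; heap: [0-13 ALLOC][14-18 ALLOC][19-43 FREE]
Op 3: free(a) -> (freed a); heap: [0-13 FREE][14-18 ALLOC][19-43 FREE]
Op 4: c = malloc(3) -> c = 0; heap: [0-2 ALLOC][3-13 FREE][14-18 ALLOC][19-43 FREE]
free(c): c = 0 -> block [0-2 ALLOC]; mark free, coalesce with adjacent free neighbors -> [0-13 FREE][14-18 ALLOC][19-43 FREE]

Answer: [0-13 FREE][14-18 ALLOC][19-43 FREE]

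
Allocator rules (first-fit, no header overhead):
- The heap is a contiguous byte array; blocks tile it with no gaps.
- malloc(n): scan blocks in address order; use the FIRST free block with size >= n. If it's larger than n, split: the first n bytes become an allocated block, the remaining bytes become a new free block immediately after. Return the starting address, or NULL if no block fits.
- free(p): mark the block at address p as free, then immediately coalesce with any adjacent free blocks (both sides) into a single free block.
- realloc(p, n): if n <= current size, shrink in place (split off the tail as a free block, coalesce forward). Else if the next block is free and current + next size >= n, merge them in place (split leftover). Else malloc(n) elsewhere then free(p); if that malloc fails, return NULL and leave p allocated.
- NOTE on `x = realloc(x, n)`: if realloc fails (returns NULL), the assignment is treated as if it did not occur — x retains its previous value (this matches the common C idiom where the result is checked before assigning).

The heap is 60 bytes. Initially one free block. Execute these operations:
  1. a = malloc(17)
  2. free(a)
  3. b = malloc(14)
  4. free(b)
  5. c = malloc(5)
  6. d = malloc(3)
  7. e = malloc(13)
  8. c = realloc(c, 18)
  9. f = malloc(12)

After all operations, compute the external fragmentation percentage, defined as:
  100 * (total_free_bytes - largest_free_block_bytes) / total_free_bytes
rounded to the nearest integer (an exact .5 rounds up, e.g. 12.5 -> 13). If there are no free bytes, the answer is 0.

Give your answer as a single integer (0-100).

Answer: 36

Derivation:
Op 1: a = malloc(17) -> a = 0; heap: [0-16 ALLOC][17-59 FREE]
Op 2: free(a) -> (freed a); heap: [0-59 FREE]
Op 3: b = malloc(14) -> b = 0; heap: [0-13 ALLOC][14-59 FREE]
Op 4: free(b) -> (freed b); heap: [0-59 FREE]
Op 5: c = malloc(5) -> c = 0; heap: [0-4 ALLOC][5-59 FREE]
Op 6: d = malloc(3) -> d = 5; heap: [0-4 ALLOC][5-7 ALLOC][8-59 FREE]
Op 7: e = malloc(13) -> e = 8; heap: [0-4 ALLOC][5-7 ALLOC][8-20 ALLOC][21-59 FREE]
Op 8: c = realloc(c, 18) -> c = 21; heap: [0-4 FREE][5-7 ALLOC][8-20 ALLOC][21-38 ALLOC][39-59 FREE]
Op 9: f = malloc(12) -> f = 39; heap: [0-4 FREE][5-7 ALLOC][8-20 ALLOC][21-38 ALLOC][39-50 ALLOC][51-59 FREE]
Free blocks: [5 9] total_free=14 largest=9 -> 100*(14-9)/14 = 500/14 ≈ 35.714 -> rounds to 36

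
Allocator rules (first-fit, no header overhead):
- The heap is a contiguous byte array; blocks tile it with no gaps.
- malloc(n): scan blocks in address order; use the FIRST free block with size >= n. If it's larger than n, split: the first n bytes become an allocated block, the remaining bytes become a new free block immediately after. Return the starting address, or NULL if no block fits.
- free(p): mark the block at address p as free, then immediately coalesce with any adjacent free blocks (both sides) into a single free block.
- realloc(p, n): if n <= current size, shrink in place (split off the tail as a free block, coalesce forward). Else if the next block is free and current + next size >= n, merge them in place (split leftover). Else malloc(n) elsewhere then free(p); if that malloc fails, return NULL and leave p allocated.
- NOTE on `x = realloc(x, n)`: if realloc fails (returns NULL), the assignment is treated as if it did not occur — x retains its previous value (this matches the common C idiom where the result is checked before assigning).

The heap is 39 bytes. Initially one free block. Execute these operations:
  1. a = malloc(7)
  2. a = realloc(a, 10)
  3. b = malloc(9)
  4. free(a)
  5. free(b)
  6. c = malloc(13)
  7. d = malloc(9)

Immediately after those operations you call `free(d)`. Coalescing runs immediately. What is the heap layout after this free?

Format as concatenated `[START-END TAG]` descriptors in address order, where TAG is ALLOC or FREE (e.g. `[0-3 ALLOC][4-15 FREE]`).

Op 1: a = malloc(7) -> a = 0; heap: [0-6 ALLOC][7-38 FREE]
Op 2: a = realloc(a, 10) -> a = 0; heap: [0-9 ALLOC][10-38 FREE]
Op 3: b = malloc(9) -> b = 10; heap: [0-9 ALLOC][10-18 ALLOC][19-38 FREE]
Op 4: free(a) -> (freed a); heap: [0-9 FREE][10-18 ALLOC][19-38 FREE]
Op 5: free(b) -> (freed b); heap: [0-38 FREE]
Op 6: c = malloc(13) -> c = 0; heap: [0-12 ALLOC][13-38 FREE]
Op 7: d = malloc(9) -> d = 13; heap: [0-12 ALLOC][13-21 ALLOC][22-38 FREE]
free(d): d = 13 -> block [13-21 ALLOC]; mark free, coalesce with adjacent free neighbors -> [0-12 ALLOC][13-38 FREE]

Answer: [0-12 ALLOC][13-38 FREE]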